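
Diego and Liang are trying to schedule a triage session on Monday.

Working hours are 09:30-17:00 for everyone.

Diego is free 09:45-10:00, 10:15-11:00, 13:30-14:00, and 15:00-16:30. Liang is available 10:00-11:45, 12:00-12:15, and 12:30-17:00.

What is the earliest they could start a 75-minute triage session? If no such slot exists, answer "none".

Diego ∩ Liang: 10:15–11:00, 13:30–14:00, 15:00–16:30.
Windows ≥ 75 min: 15:00–16:30.
Earliest such window starts at 15:00.

15:00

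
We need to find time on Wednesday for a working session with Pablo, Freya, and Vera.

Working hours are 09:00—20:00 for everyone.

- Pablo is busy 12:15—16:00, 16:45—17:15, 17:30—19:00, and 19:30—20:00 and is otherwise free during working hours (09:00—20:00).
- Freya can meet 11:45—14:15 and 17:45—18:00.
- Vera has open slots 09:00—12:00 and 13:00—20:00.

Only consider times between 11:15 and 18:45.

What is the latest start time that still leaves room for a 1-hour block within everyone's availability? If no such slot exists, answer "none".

Pablo free within 09:00–20:00: 09:00–12:15, 16:00–16:45, 17:15–17:30, 19:00–19:30.
Pablo ∩ Freya: 11:45–12:15.
Pablo ∩ Freya ∩ Vera: 11:45–12:00.
Restricted to 11:15–18:45: 11:45–12:00.
Windows ≥ 60 min: (none).

none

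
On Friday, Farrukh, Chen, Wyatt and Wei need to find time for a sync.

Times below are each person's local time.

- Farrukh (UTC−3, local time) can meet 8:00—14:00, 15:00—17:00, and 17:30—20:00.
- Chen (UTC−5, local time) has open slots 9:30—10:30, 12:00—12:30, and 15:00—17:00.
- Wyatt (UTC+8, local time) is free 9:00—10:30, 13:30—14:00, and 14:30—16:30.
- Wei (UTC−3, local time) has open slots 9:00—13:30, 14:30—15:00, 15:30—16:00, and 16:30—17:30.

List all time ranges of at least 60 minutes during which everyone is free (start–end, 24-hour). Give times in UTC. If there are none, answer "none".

Farrukh → UTC: 11:00–17:00, 18:00–20:00, 20:30–23:00.
Chen → UTC: 14:30–15:30, 17:00–17:30, 20:00–22:00.
Wyatt → UTC: 01:00–02:30, 05:30–06:00, 06:30–08:30.
Wei → UTC: 12:00–16:30, 17:30–18:00, 18:30–19:00, 19:30–20:30.
Farrukh ∩ Chen: 14:30–15:30, 20:30–22:00.
Farrukh ∩ Chen ∩ Wyatt: (none).
Farrukh ∩ Chen ∩ Wyatt ∩ Wei: (none).
Windows ≥ 60 min: (none).

none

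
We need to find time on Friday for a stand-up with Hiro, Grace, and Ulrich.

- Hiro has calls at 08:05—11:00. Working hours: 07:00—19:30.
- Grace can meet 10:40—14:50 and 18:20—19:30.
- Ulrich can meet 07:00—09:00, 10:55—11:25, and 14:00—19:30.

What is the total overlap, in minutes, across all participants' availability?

Hiro free within 07:00–19:30: 07:00–08:05, 11:00–19:30.
Hiro ∩ Grace: 11:00–14:50, 18:20–19:30.
Hiro ∩ Grace ∩ Ulrich: 11:00–11:25, 14:00–14:50, 18:20–19:30.
Total common minutes: 25 + 50 + 70 = 145.

145 minutes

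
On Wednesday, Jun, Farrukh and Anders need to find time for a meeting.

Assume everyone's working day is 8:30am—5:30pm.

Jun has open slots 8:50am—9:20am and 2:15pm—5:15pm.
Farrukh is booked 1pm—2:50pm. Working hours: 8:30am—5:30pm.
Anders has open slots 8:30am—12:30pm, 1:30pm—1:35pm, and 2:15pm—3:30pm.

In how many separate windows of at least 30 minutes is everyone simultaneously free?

Farrukh free within 08:30–17:30: 08:30–13:00, 14:50–17:30.
Jun ∩ Farrukh: 08:50–09:20, 14:50–17:15.
Jun ∩ Farrukh ∩ Anders: 08:50–09:20, 14:50–15:30.
Windows ≥ 30 min: 08:50–09:20, 14:50–15:30.
That's 2 windows.

2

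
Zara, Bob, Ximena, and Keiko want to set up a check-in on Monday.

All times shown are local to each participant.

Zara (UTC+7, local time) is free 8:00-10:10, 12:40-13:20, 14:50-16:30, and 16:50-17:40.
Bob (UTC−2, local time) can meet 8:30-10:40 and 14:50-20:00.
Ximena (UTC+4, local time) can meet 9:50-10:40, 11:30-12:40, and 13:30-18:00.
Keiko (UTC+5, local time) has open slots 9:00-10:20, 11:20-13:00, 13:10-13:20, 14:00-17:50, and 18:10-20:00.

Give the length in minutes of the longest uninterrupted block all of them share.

Zara → UTC: 01:00–03:10, 05:40–06:20, 07:50–09:30, 09:50–10:40.
Bob → UTC: 10:30–12:40, 16:50–22:00.
Ximena → UTC: 05:50–06:40, 07:30–08:40, 09:30–14:00.
Keiko → UTC: 04:00–05:20, 06:20–08:00, 08:10–08:20, 09:00–12:50, 13:10–15:00.
Zara ∩ Bob: 10:30–10:40.
Zara ∩ Bob ∩ Ximena: 10:30–10:40.
Zara ∩ Bob ∩ Ximena ∩ Keiko: 10:30–10:40.
Single common window of 10 minutes.

10 minutes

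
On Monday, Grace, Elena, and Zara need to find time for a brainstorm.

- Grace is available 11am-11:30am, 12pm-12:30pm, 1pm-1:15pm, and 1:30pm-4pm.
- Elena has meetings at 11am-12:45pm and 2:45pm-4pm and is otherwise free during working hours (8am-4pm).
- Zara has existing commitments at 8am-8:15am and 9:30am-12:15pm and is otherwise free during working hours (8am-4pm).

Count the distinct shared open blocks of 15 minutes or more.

2

Elena free within 08:00–16:00: 08:00–11:00, 12:45–14:45.
Zara free within 08:00–16:00: 08:15–09:30, 12:15–16:00.
Grace ∩ Elena: 13:00–13:15, 13:30–14:45.
Grace ∩ Elena ∩ Zara: 13:00–13:15, 13:30–14:45.
Windows ≥ 15 min: 13:00–13:15, 13:30–14:45.
That's 2 windows.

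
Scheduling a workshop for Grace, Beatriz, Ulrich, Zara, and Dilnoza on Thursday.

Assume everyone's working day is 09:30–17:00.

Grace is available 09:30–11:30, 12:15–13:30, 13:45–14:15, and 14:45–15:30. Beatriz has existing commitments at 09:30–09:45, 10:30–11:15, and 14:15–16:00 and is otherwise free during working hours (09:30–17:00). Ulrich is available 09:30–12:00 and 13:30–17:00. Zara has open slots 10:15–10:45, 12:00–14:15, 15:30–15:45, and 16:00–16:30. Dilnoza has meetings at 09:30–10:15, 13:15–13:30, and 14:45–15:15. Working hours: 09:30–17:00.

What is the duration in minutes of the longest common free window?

Beatriz free within 09:30–17:00: 09:45–10:30, 11:15–14:15, 16:00–17:00.
Dilnoza free within 09:30–17:00: 10:15–13:15, 13:30–14:45, 15:15–17:00.
Grace ∩ Beatriz: 09:45–10:30, 11:15–11:30, 12:15–13:30, 13:45–14:15.
Grace ∩ Beatriz ∩ Ulrich: 09:45–10:30, 11:15–11:30, 13:45–14:15.
Grace ∩ Beatriz ∩ Ulrich ∩ Zara: 10:15–10:30, 13:45–14:15.
Grace ∩ Beatriz ∩ Ulrich ∩ Zara ∩ Dilnoza: 10:15–10:30, 13:45–14:15.
Common window lengths: 15, 30 min; longest is 30.

30 minutes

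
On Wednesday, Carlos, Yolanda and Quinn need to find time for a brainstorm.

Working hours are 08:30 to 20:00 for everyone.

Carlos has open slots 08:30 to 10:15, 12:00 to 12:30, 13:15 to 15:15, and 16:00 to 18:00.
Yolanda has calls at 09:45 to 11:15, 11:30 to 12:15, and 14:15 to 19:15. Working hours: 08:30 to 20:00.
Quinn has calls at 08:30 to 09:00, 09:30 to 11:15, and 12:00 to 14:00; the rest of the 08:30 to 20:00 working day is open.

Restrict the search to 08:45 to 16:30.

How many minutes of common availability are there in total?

45 minutes

Yolanda free within 08:30–20:00: 08:30–09:45, 11:15–11:30, 12:15–14:15, 19:15–20:00.
Quinn free within 08:30–20:00: 09:00–09:30, 11:15–12:00, 14:00–20:00.
Carlos ∩ Yolanda: 08:30–09:45, 12:15–12:30, 13:15–14:15.
Carlos ∩ Yolanda ∩ Quinn: 09:00–09:30, 14:00–14:15.
Restricted to 08:45–16:30: 09:00–09:30, 14:00–14:15.
Total common minutes: 30 + 15 = 45.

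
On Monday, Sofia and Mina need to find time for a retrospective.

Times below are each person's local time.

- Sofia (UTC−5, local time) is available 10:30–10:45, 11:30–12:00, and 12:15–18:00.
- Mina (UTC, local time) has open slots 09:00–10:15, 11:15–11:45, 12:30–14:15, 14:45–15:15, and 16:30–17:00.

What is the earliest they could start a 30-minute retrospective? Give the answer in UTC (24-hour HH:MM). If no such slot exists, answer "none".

Sofia → UTC: 15:30–15:45, 16:30–17:00, 17:15–23:00.
Mina → UTC: 09:00–10:15, 11:15–11:45, 12:30–14:15, 14:45–15:15, 16:30–17:00.
Sofia ∩ Mina: 16:30–17:00.
Windows ≥ 30 min: 16:30–17:00.
Earliest such window starts at 16:30.

16:30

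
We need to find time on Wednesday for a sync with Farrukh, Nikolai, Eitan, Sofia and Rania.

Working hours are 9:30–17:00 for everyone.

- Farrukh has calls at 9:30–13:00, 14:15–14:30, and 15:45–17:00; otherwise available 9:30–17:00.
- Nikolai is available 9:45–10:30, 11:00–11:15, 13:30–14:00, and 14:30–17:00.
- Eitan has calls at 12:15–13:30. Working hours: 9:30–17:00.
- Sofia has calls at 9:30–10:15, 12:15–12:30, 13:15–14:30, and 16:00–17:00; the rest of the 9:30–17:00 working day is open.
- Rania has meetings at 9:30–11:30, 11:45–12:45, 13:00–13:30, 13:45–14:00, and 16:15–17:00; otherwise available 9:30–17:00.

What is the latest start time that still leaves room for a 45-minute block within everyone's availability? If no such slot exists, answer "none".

15:00

Farrukh free within 09:30–17:00: 13:00–14:15, 14:30–15:45.
Eitan free within 09:30–17:00: 09:30–12:15, 13:30–17:00.
Sofia free within 09:30–17:00: 10:15–12:15, 12:30–13:15, 14:30–16:00.
Rania free within 09:30–17:00: 11:30–11:45, 12:45–13:00, 13:30–13:45, 14:00–16:15.
Farrukh ∩ Nikolai: 13:30–14:00, 14:30–15:45.
Farrukh ∩ Nikolai ∩ Eitan: 13:30–14:00, 14:30–15:45.
Farrukh ∩ Nikolai ∩ Eitan ∩ Sofia: 14:30–15:45.
Farrukh ∩ Nikolai ∩ Eitan ∩ Sofia ∩ Rania: 14:30–15:45.
Windows ≥ 45 min: 14:30–15:45.
Latest start in the last window 14:30–15:45 is 15:45 − 45 min = 15:00.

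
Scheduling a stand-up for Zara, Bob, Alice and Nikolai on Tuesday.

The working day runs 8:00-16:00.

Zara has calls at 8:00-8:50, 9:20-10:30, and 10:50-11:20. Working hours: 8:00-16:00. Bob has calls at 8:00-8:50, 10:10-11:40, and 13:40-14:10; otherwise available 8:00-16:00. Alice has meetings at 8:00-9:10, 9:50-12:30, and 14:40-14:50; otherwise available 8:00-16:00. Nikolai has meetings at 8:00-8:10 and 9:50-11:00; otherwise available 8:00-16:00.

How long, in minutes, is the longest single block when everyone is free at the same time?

Zara free within 08:00–16:00: 08:50–09:20, 10:30–10:50, 11:20–16:00.
Bob free within 08:00–16:00: 08:50–10:10, 11:40–13:40, 14:10–16:00.
Alice free within 08:00–16:00: 09:10–09:50, 12:30–14:40, 14:50–16:00.
Nikolai free within 08:00–16:00: 08:10–09:50, 11:00–16:00.
Zara ∩ Bob: 08:50–09:20, 11:40–13:40, 14:10–16:00.
Zara ∩ Bob ∩ Alice: 09:10–09:20, 12:30–13:40, 14:10–14:40, 14:50–16:00.
Zara ∩ Bob ∩ Alice ∩ Nikolai: 09:10–09:20, 12:30–13:40, 14:10–14:40, 14:50–16:00.
Common window lengths: 10, 70, 30, 70 min; longest is 70.

70 minutes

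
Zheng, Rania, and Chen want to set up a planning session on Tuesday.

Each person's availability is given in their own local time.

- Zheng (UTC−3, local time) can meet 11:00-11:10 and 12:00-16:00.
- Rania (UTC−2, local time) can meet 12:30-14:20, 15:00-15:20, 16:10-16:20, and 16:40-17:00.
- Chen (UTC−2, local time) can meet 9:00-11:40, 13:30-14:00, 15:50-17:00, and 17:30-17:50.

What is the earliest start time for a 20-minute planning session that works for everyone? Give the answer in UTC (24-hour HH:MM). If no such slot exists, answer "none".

Zheng → UTC: 14:00–14:10, 15:00–19:00.
Rania → UTC: 14:30–16:20, 17:00–17:20, 18:10–18:20, 18:40–19:00.
Chen → UTC: 11:00–13:40, 15:30–16:00, 17:50–19:00, 19:30–19:50.
Zheng ∩ Rania: 15:00–16:20, 17:00–17:20, 18:10–18:20, 18:40–19:00.
Zheng ∩ Rania ∩ Chen: 15:30–16:00, 18:10–18:20, 18:40–19:00.
Windows ≥ 20 min: 15:30–16:00, 18:40–19:00.
Earliest such window starts at 15:30.

15:30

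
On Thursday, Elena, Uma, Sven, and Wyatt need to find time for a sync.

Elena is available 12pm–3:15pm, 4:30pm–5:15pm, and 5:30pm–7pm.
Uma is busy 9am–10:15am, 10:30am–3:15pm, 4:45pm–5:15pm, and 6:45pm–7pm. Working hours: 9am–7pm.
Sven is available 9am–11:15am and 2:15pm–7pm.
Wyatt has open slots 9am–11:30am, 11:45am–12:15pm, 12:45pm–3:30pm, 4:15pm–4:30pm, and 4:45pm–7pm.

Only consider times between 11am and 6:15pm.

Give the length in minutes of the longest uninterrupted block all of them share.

45 minutes

Uma free within 09:00–19:00: 10:15–10:30, 15:15–16:45, 17:15–18:45.
Elena ∩ Uma: 16:30–16:45, 17:30–18:45.
Elena ∩ Uma ∩ Sven: 16:30–16:45, 17:30–18:45.
Elena ∩ Uma ∩ Sven ∩ Wyatt: 17:30–18:45.
Restricted to 11:00–18:15: 17:30–18:15.
Single common window of 45 minutes.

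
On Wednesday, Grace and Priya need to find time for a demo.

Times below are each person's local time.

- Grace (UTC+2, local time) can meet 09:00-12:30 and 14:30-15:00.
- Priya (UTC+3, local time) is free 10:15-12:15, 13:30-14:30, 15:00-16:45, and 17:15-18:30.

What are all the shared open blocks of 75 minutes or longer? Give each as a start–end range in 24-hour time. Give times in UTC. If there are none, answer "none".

07:15–09:15

Grace → UTC: 07:00–10:30, 12:30–13:00.
Priya → UTC: 07:15–09:15, 10:30–11:30, 12:00–13:45, 14:15–15:30.
Grace ∩ Priya: 07:15–09:15, 12:30–13:00.
Windows ≥ 75 min: 07:15–09:15.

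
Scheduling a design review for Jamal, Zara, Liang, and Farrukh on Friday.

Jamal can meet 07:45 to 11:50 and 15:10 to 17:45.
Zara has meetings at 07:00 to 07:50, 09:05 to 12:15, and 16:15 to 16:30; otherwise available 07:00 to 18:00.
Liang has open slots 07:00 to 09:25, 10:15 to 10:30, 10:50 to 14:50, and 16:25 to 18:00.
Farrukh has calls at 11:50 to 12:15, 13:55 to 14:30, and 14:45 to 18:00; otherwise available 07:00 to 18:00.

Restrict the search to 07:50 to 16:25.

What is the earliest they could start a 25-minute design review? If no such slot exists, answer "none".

07:50

Zara free within 07:00–18:00: 07:50–09:05, 12:15–16:15, 16:30–18:00.
Farrukh free within 07:00–18:00: 07:00–11:50, 12:15–13:55, 14:30–14:45.
Jamal ∩ Zara: 07:50–09:05, 15:10–16:15, 16:30–17:45.
Jamal ∩ Zara ∩ Liang: 07:50–09:05, 16:30–17:45.
Jamal ∩ Zara ∩ Liang ∩ Farrukh: 07:50–09:05.
Restricted to 07:50–16:25: 07:50–09:05.
Windows ≥ 25 min: 07:50–09:05.
Earliest such window starts at 07:50.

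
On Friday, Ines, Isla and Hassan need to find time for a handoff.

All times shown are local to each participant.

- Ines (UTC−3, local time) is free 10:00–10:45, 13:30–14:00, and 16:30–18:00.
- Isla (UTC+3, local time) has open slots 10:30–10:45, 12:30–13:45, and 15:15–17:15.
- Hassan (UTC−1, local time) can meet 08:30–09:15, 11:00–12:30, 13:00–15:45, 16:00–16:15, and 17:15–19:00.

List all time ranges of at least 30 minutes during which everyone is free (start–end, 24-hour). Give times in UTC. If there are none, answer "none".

Ines → UTC: 13:00–13:45, 16:30–17:00, 19:30–21:00.
Isla → UTC: 07:30–07:45, 09:30–10:45, 12:15–14:15.
Hassan → UTC: 09:30–10:15, 12:00–13:30, 14:00–16:45, 17:00–17:15, 18:15–20:00.
Ines ∩ Isla: 13:00–13:45.
Ines ∩ Isla ∩ Hassan: 13:00–13:30.
Windows ≥ 30 min: 13:00–13:30.

13:00–13:30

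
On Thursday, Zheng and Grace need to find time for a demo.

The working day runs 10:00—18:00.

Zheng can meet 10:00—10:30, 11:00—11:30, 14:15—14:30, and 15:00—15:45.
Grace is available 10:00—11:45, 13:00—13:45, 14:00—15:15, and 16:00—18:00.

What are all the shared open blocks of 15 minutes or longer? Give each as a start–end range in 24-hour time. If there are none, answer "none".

Zheng ∩ Grace: 10:00–10:30, 11:00–11:30, 14:15–14:30, 15:00–15:15.
Windows ≥ 15 min: 10:00–10:30, 11:00–11:30, 14:15–14:30, 15:00–15:15.

10:00–10:30, 11:00–11:30, 14:15–14:30, 15:00–15:15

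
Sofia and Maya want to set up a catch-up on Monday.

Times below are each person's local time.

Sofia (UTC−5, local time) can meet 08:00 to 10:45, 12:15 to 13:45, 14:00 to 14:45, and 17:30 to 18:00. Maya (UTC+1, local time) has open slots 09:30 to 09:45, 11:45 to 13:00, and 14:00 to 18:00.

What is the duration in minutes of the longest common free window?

Sofia → UTC: 13:00–15:45, 17:15–18:45, 19:00–19:45, 22:30–23:00.
Maya → UTC: 08:30–08:45, 10:45–12:00, 13:00–17:00.
Sofia ∩ Maya: 13:00–15:45.
Single common window of 165 minutes.

165 minutes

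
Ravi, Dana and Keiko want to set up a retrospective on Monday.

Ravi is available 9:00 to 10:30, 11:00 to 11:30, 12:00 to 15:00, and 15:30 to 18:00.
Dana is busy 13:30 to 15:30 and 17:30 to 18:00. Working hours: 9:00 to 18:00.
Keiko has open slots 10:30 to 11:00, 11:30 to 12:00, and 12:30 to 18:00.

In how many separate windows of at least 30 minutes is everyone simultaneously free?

2

Dana free within 09:00–18:00: 09:00–13:30, 15:30–17:30.
Ravi ∩ Dana: 09:00–10:30, 11:00–11:30, 12:00–13:30, 15:30–17:30.
Ravi ∩ Dana ∩ Keiko: 12:30–13:30, 15:30–17:30.
Windows ≥ 30 min: 12:30–13:30, 15:30–17:30.
That's 2 windows.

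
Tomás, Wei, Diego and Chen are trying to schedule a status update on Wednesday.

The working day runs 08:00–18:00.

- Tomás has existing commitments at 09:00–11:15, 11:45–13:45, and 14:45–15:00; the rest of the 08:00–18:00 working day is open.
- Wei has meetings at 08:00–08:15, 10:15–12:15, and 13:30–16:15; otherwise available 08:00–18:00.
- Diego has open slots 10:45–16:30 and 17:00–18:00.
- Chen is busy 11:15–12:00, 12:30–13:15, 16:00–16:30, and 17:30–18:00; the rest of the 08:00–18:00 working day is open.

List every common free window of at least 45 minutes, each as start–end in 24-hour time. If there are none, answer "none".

Tomás free within 08:00–18:00: 08:00–09:00, 11:15–11:45, 13:45–14:45, 15:00–18:00.
Wei free within 08:00–18:00: 08:15–10:15, 12:15–13:30, 16:15–18:00.
Chen free within 08:00–18:00: 08:00–11:15, 12:00–12:30, 13:15–16:00, 16:30–17:30.
Tomás ∩ Wei: 08:15–09:00, 16:15–18:00.
Tomás ∩ Wei ∩ Diego: 16:15–16:30, 17:00–18:00.
Tomás ∩ Wei ∩ Diego ∩ Chen: 17:00–17:30.
Windows ≥ 45 min: (none).

none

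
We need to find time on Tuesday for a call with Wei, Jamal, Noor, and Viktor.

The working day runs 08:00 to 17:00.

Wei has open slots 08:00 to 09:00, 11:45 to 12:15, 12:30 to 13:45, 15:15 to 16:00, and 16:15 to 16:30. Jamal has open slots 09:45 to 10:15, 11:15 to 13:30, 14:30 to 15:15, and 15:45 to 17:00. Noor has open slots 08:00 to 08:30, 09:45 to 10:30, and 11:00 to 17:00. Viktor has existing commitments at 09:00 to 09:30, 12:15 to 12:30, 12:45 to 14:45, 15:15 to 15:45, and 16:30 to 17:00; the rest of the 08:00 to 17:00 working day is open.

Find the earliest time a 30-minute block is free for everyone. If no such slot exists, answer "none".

11:45

Viktor free within 08:00–17:00: 08:00–09:00, 09:30–12:15, 12:30–12:45, 14:45–15:15, 15:45–16:30.
Wei ∩ Jamal: 11:45–12:15, 12:30–13:30, 15:45–16:00, 16:15–16:30.
Wei ∩ Jamal ∩ Noor: 11:45–12:15, 12:30–13:30, 15:45–16:00, 16:15–16:30.
Wei ∩ Jamal ∩ Noor ∩ Viktor: 11:45–12:15, 12:30–12:45, 15:45–16:00, 16:15–16:30.
Windows ≥ 30 min: 11:45–12:15.
Earliest such window starts at 11:45.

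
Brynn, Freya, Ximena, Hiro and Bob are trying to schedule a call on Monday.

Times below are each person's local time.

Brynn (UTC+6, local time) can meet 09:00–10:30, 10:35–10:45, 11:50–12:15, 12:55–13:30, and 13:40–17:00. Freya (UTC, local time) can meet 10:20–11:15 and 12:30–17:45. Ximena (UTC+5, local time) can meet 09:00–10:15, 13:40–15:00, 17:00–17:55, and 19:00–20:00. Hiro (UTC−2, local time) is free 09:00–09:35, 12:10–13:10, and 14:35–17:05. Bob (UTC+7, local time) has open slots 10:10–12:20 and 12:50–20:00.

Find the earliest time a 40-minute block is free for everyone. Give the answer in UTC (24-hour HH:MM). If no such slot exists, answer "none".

Brynn → UTC: 03:00–04:30, 04:35–04:45, 05:50–06:15, 06:55–07:30, 07:40–11:00.
Freya → UTC: 10:20–11:15, 12:30–17:45.
Ximena → UTC: 04:00–05:15, 08:40–10:00, 12:00–12:55, 14:00–15:00.
Hiro → UTC: 11:00–11:35, 14:10–15:10, 16:35–19:05.
Bob → UTC: 03:10–05:20, 05:50–13:00.
Brynn ∩ Freya: 10:20–11:00.
Brynn ∩ Freya ∩ Ximena: (none).
Brynn ∩ Freya ∩ Ximena ∩ Hiro: (none).
Brynn ∩ Freya ∩ Ximena ∩ Hiro ∩ Bob: (none).
Windows ≥ 40 min: (none).

none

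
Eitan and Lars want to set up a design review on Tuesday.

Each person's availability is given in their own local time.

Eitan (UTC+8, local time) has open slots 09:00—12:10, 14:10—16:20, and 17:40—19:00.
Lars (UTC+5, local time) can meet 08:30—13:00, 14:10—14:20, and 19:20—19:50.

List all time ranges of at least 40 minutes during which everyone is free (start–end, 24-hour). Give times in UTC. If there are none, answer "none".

Eitan → UTC: 01:00–04:10, 06:10–08:20, 09:40–11:00.
Lars → UTC: 03:30–08:00, 09:10–09:20, 14:20–14:50.
Eitan ∩ Lars: 03:30–04:10, 06:10–08:00.
Windows ≥ 40 min: 03:30–04:10, 06:10–08:00.

03:30–04:10, 06:10–08:00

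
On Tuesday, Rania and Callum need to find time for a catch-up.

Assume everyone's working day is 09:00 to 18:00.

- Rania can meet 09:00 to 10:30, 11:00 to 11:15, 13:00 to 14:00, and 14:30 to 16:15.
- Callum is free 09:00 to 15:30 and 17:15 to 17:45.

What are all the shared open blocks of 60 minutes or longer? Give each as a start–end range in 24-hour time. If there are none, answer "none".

Rania ∩ Callum: 09:00–10:30, 11:00–11:15, 13:00–14:00, 14:30–15:30.
Windows ≥ 60 min: 09:00–10:30, 13:00–14:00, 14:30–15:30.

09:00–10:30, 13:00–14:00, 14:30–15:30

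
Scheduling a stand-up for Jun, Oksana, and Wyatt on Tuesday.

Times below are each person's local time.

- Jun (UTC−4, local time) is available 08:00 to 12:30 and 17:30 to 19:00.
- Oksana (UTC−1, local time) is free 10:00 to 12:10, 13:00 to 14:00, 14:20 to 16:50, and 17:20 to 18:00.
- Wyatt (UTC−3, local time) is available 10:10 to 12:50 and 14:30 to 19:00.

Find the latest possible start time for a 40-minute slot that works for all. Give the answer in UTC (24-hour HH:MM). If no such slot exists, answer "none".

Jun → UTC: 12:00–16:30, 21:30–23:00.
Oksana → UTC: 11:00–13:10, 14:00–15:00, 15:20–17:50, 18:20–19:00.
Wyatt → UTC: 13:10–15:50, 17:30–22:00.
Jun ∩ Oksana: 12:00–13:10, 14:00–15:00, 15:20–16:30.
Jun ∩ Oksana ∩ Wyatt: 14:00–15:00, 15:20–15:50.
Windows ≥ 40 min: 14:00–15:00.
Latest start in the last window 14:00–15:00 is 15:00 − 40 min = 14:20.

14:20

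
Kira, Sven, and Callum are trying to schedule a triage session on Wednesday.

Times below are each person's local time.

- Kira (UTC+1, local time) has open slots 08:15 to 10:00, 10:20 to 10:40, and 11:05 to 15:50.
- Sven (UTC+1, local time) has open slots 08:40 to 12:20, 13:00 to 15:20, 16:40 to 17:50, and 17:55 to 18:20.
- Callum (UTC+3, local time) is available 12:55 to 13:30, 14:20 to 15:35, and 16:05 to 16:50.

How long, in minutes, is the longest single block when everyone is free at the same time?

45 minutes

Kira → UTC: 07:15–09:00, 09:20–09:40, 10:05–14:50.
Sven → UTC: 07:40–11:20, 12:00–14:20, 15:40–16:50, 16:55–17:20.
Callum → UTC: 09:55–10:30, 11:20–12:35, 13:05–13:50.
Kira ∩ Sven: 07:40–09:00, 09:20–09:40, 10:05–11:20, 12:00–14:20.
Kira ∩ Sven ∩ Callum: 10:05–10:30, 12:00–12:35, 13:05–13:50.
Common window lengths: 25, 35, 45 min; longest is 45.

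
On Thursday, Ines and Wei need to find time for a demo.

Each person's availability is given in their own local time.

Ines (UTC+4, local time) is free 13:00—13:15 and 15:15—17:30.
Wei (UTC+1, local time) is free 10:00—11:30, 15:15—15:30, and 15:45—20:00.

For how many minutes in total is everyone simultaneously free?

Ines → UTC: 09:00–09:15, 11:15–13:30.
Wei → UTC: 09:00–10:30, 14:15–14:30, 14:45–19:00.
Ines ∩ Wei: 09:00–09:15.
Total common minutes: 15.

15 minutes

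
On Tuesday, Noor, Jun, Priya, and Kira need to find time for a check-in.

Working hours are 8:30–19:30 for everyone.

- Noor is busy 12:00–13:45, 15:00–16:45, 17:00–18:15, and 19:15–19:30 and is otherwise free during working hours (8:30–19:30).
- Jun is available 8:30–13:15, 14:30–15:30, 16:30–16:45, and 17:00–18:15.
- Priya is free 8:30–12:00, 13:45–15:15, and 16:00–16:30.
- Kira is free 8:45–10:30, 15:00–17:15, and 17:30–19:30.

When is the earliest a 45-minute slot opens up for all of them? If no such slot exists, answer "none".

08:45

Noor free within 08:30–19:30: 08:30–12:00, 13:45–15:00, 16:45–17:00, 18:15–19:15.
Noor ∩ Jun: 08:30–12:00, 14:30–15:00.
Noor ∩ Jun ∩ Priya: 08:30–12:00, 14:30–15:00.
Noor ∩ Jun ∩ Priya ∩ Kira: 08:45–10:30.
Windows ≥ 45 min: 08:45–10:30.
Earliest such window starts at 08:45.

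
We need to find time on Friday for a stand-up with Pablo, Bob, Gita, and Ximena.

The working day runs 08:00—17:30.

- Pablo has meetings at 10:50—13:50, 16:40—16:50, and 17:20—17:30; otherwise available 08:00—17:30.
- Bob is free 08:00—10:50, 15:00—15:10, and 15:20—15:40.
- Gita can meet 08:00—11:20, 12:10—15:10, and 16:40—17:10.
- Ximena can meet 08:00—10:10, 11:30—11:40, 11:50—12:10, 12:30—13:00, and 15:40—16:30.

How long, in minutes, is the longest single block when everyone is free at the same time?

Pablo free within 08:00–17:30: 08:00–10:50, 13:50–16:40, 16:50–17:20.
Pablo ∩ Bob: 08:00–10:50, 15:00–15:10, 15:20–15:40.
Pablo ∩ Bob ∩ Gita: 08:00–10:50, 15:00–15:10.
Pablo ∩ Bob ∩ Gita ∩ Ximena: 08:00–10:10.
Single common window of 130 minutes.

130 minutes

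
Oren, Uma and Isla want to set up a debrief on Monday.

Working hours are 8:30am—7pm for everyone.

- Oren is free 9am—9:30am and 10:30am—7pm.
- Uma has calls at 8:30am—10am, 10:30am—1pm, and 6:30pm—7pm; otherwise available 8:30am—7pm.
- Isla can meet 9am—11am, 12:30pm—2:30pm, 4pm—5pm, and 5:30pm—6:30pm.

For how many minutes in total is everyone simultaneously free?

Uma free within 08:30–19:00: 10:00–10:30, 13:00–18:30.
Oren ∩ Uma: 13:00–18:30.
Oren ∩ Uma ∩ Isla: 13:00–14:30, 16:00–17:00, 17:30–18:30.
Total common minutes: 90 + 60 + 60 = 210.

210 minutes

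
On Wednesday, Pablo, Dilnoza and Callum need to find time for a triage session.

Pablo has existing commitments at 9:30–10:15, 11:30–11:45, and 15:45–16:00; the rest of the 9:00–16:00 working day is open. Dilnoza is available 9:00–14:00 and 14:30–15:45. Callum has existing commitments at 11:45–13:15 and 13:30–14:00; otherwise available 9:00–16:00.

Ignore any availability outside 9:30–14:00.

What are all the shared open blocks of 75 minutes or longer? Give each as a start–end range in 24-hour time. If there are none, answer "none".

Pablo free within 09:00–16:00: 09:00–09:30, 10:15–11:30, 11:45–15:45.
Callum free within 09:00–16:00: 09:00–11:45, 13:15–13:30, 14:00–16:00.
Pablo ∩ Dilnoza: 09:00–09:30, 10:15–11:30, 11:45–14:00, 14:30–15:45.
Pablo ∩ Dilnoza ∩ Callum: 09:00–09:30, 10:15–11:30, 13:15–13:30, 14:30–15:45.
Restricted to 09:30–14:00: 10:15–11:30, 13:15–13:30.
Windows ≥ 75 min: 10:15–11:30.

10:15–11:30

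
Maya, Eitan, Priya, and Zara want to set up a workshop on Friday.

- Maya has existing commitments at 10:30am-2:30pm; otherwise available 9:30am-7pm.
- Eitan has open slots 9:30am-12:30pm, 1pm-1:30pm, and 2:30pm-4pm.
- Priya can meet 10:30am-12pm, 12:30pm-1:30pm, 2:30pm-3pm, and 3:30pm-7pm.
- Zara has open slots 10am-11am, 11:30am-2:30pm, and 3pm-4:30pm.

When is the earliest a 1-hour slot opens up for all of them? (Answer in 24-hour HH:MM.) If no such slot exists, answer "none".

none

Maya free within 09:30–19:00: 09:30–10:30, 14:30–19:00.
Maya ∩ Eitan: 09:30–10:30, 14:30–16:00.
Maya ∩ Eitan ∩ Priya: 14:30–15:00, 15:30–16:00.
Maya ∩ Eitan ∩ Priya ∩ Zara: 15:30–16:00.
Windows ≥ 60 min: (none).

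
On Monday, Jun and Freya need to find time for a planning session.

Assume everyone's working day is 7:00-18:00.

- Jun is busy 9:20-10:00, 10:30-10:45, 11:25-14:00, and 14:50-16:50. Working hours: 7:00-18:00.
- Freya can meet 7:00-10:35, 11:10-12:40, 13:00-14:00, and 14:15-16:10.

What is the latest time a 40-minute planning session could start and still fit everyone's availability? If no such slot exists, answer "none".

Jun free within 07:00–18:00: 07:00–09:20, 10:00–10:30, 10:45–11:25, 14:00–14:50, 16:50–18:00.
Jun ∩ Freya: 07:00–09:20, 10:00–10:30, 11:10–11:25, 14:15–14:50.
Windows ≥ 40 min: 07:00–09:20.
Latest start in the last window 07:00–09:20 is 09:20 − 40 min = 08:40.

08:40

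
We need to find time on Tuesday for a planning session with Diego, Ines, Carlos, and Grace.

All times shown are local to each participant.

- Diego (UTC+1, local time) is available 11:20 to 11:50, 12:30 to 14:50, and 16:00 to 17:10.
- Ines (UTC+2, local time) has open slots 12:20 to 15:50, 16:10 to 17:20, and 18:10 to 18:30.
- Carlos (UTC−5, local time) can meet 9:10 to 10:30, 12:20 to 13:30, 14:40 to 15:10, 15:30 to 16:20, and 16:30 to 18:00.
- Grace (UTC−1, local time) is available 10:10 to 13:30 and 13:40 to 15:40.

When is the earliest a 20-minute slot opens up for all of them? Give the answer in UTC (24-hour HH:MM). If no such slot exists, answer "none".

Diego → UTC: 10:20–10:50, 11:30–13:50, 15:00–16:10.
Ines → UTC: 10:20–13:50, 14:10–15:20, 16:10–16:30.
Carlos → UTC: 14:10–15:30, 17:20–18:30, 19:40–20:10, 20:30–21:20, 21:30–23:00.
Grace → UTC: 11:10–14:30, 14:40–16:40.
Diego ∩ Ines: 10:20–10:50, 11:30–13:50, 15:00–15:20.
Diego ∩ Ines ∩ Carlos: 15:00–15:20.
Diego ∩ Ines ∩ Carlos ∩ Grace: 15:00–15:20.
Windows ≥ 20 min: 15:00–15:20.
Earliest such window starts at 15:00.

15:00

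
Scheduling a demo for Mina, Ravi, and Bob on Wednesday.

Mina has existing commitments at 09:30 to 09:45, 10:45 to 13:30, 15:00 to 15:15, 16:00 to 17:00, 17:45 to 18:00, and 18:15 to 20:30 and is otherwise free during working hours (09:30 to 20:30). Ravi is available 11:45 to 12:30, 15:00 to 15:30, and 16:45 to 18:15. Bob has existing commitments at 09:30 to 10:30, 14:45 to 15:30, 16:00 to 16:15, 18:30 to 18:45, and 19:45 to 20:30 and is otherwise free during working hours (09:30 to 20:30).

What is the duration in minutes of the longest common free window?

Mina free within 09:30–20:30: 09:45–10:45, 13:30–15:00, 15:15–16:00, 17:00–17:45, 18:00–18:15.
Bob free within 09:30–20:30: 10:30–14:45, 15:30–16:00, 16:15–18:30, 18:45–19:45.
Mina ∩ Ravi: 15:15–15:30, 17:00–17:45, 18:00–18:15.
Mina ∩ Ravi ∩ Bob: 17:00–17:45, 18:00–18:15.
Common window lengths: 45, 15 min; longest is 45.

45 minutes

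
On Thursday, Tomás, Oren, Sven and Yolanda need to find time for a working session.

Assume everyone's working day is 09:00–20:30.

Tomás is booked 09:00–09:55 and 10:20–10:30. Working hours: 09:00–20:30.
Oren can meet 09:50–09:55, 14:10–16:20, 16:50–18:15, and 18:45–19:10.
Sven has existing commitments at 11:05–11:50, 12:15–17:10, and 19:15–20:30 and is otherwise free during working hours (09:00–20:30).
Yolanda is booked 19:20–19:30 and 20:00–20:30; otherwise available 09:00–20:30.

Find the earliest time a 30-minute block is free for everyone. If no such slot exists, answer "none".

17:10

Tomás free within 09:00–20:30: 09:55–10:20, 10:30–20:30.
Sven free within 09:00–20:30: 09:00–11:05, 11:50–12:15, 17:10–19:15.
Yolanda free within 09:00–20:30: 09:00–19:20, 19:30–20:00.
Tomás ∩ Oren: 14:10–16:20, 16:50–18:15, 18:45–19:10.
Tomás ∩ Oren ∩ Sven: 17:10–18:15, 18:45–19:10.
Tomás ∩ Oren ∩ Sven ∩ Yolanda: 17:10–18:15, 18:45–19:10.
Windows ≥ 30 min: 17:10–18:15.
Earliest such window starts at 17:10.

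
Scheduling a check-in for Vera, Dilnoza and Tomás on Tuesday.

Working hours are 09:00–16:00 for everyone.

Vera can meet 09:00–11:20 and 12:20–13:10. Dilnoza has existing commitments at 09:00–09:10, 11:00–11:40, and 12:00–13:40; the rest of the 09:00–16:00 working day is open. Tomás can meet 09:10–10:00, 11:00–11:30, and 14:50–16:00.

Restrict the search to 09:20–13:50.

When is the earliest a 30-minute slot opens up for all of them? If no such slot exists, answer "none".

Dilnoza free within 09:00–16:00: 09:10–11:00, 11:40–12:00, 13:40–16:00.
Vera ∩ Dilnoza: 09:10–11:00.
Vera ∩ Dilnoza ∩ Tomás: 09:10–10:00.
Restricted to 09:20–13:50: 09:20–10:00.
Windows ≥ 30 min: 09:20–10:00.
Earliest such window starts at 09:20.

09:20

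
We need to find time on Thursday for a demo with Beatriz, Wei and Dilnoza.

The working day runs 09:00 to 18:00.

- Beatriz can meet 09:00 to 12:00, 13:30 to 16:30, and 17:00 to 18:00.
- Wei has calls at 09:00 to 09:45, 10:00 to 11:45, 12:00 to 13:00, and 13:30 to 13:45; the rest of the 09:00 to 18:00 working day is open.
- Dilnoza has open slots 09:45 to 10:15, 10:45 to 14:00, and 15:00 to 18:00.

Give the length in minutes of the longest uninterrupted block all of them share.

90 minutes

Wei free within 09:00–18:00: 09:45–10:00, 11:45–12:00, 13:00–13:30, 13:45–18:00.
Beatriz ∩ Wei: 09:45–10:00, 11:45–12:00, 13:45–16:30, 17:00–18:00.
Beatriz ∩ Wei ∩ Dilnoza: 09:45–10:00, 11:45–12:00, 13:45–14:00, 15:00–16:30, 17:00–18:00.
Common window lengths: 15, 15, 15, 90, 60 min; longest is 90.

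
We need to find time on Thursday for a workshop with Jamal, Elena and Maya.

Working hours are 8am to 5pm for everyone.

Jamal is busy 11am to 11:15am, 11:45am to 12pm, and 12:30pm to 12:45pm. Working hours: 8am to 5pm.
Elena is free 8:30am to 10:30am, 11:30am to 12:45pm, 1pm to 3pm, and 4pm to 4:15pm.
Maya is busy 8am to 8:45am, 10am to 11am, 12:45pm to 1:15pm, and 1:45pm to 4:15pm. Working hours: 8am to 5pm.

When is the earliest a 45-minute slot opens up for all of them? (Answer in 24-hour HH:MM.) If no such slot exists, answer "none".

08:45

Jamal free within 08:00–17:00: 08:00–11:00, 11:15–11:45, 12:00–12:30, 12:45–17:00.
Maya free within 08:00–17:00: 08:45–10:00, 11:00–12:45, 13:15–13:45, 16:15–17:00.
Jamal ∩ Elena: 08:30–10:30, 11:30–11:45, 12:00–12:30, 13:00–15:00, 16:00–16:15.
Jamal ∩ Elena ∩ Maya: 08:45–10:00, 11:30–11:45, 12:00–12:30, 13:15–13:45.
Windows ≥ 45 min: 08:45–10:00.
Earliest such window starts at 08:45.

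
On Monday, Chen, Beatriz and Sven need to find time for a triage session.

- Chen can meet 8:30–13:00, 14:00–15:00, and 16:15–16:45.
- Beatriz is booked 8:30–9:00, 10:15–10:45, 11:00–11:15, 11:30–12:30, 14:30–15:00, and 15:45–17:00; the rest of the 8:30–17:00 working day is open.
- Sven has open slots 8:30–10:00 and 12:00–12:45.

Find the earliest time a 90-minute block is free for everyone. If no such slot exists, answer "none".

none

Beatriz free within 08:30–17:00: 09:00–10:15, 10:45–11:00, 11:15–11:30, 12:30–14:30, 15:00–15:45.
Chen ∩ Beatriz: 09:00–10:15, 10:45–11:00, 11:15–11:30, 12:30–13:00, 14:00–14:30.
Chen ∩ Beatriz ∩ Sven: 09:00–10:00, 12:30–12:45.
Windows ≥ 90 min: (none).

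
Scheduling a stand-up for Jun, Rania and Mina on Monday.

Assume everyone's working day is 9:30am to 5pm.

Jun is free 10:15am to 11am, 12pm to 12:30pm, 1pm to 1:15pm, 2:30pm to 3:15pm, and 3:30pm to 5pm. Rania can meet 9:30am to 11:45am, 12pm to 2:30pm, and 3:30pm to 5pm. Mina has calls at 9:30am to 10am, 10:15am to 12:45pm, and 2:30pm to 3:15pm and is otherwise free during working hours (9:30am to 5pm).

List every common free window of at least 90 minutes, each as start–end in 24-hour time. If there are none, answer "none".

15:30–17:00

Mina free within 09:30–17:00: 10:00–10:15, 12:45–14:30, 15:15–17:00.
Jun ∩ Rania: 10:15–11:00, 12:00–12:30, 13:00–13:15, 15:30–17:00.
Jun ∩ Rania ∩ Mina: 13:00–13:15, 15:30–17:00.
Windows ≥ 90 min: 15:30–17:00.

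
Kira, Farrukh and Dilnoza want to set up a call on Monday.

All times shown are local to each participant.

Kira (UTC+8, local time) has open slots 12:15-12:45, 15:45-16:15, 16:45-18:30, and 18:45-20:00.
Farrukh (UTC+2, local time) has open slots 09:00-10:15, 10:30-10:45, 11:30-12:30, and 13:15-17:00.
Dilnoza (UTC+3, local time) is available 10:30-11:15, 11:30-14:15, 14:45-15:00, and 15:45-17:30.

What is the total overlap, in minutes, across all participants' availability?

Kira → UTC: 04:15–04:45, 07:45–08:15, 08:45–10:30, 10:45–12:00.
Farrukh → UTC: 07:00–08:15, 08:30–08:45, 09:30–10:30, 11:15–15:00.
Dilnoza → UTC: 07:30–08:15, 08:30–11:15, 11:45–12:00, 12:45–14:30.
Kira ∩ Farrukh: 07:45–08:15, 09:30–10:30, 11:15–12:00.
Kira ∩ Farrukh ∩ Dilnoza: 07:45–08:15, 09:30–10:30, 11:45–12:00.
Total common minutes: 30 + 60 + 15 = 105.

105 minutes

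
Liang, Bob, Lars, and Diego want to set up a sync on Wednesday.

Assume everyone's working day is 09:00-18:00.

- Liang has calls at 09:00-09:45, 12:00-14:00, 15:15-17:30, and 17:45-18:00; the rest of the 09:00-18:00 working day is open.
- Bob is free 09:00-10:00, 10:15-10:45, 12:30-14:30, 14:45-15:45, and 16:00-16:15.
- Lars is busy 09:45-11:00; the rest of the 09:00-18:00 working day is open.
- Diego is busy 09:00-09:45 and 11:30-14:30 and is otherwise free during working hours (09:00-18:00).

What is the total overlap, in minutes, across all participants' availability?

30 minutes

Liang free within 09:00–18:00: 09:45–12:00, 14:00–15:15, 17:30–17:45.
Lars free within 09:00–18:00: 09:00–09:45, 11:00–18:00.
Diego free within 09:00–18:00: 09:45–11:30, 14:30–18:00.
Liang ∩ Bob: 09:45–10:00, 10:15–10:45, 14:00–14:30, 14:45–15:15.
Liang ∩ Bob ∩ Lars: 14:00–14:30, 14:45–15:15.
Liang ∩ Bob ∩ Lars ∩ Diego: 14:45–15:15.
Total common minutes: 30.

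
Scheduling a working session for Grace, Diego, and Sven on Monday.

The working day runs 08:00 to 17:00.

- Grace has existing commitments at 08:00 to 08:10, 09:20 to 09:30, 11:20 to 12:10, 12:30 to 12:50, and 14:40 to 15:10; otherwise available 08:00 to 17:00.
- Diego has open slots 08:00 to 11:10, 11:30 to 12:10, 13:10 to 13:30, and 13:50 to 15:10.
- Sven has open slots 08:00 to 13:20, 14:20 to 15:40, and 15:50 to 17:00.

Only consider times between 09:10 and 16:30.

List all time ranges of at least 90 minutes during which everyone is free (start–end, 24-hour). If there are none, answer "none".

Grace free within 08:00–17:00: 08:10–09:20, 09:30–11:20, 12:10–12:30, 12:50–14:40, 15:10–17:00.
Grace ∩ Diego: 08:10–09:20, 09:30–11:10, 13:10–13:30, 13:50–14:40.
Grace ∩ Diego ∩ Sven: 08:10–09:20, 09:30–11:10, 13:10–13:20, 14:20–14:40.
Restricted to 09:10–16:30: 09:10–09:20, 09:30–11:10, 13:10–13:20, 14:20–14:40.
Windows ≥ 90 min: 09:30–11:10.

09:30–11:10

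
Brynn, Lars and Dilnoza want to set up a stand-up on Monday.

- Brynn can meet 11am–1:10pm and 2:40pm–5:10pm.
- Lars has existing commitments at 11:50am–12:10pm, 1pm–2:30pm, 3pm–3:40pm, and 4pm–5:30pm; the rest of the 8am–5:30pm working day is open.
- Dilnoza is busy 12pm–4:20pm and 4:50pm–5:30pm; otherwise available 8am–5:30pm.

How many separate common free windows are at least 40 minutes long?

Lars free within 08:00–17:30: 08:00–11:50, 12:10–13:00, 14:30–15:00, 15:40–16:00.
Dilnoza free within 08:00–17:30: 08:00–12:00, 16:20–16:50.
Brynn ∩ Lars: 11:00–11:50, 12:10–13:00, 14:40–15:00, 15:40–16:00.
Brynn ∩ Lars ∩ Dilnoza: 11:00–11:50.
Windows ≥ 40 min: 11:00–11:50.
That's 1 window.

1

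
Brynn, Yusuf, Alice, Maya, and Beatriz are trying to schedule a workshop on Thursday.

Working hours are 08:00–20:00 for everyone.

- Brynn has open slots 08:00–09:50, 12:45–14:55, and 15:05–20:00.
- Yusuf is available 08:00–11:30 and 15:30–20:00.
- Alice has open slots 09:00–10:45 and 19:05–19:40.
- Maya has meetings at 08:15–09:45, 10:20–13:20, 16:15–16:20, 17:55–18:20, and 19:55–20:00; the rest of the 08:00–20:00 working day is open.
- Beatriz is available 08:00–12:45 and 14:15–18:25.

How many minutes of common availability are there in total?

5 minutes

Maya free within 08:00–20:00: 08:00–08:15, 09:45–10:20, 13:20–16:15, 16:20–17:55, 18:20–19:55.
Brynn ∩ Yusuf: 08:00–09:50, 15:30–20:00.
Brynn ∩ Yusuf ∩ Alice: 09:00–09:50, 19:05–19:40.
Brynn ∩ Yusuf ∩ Alice ∩ Maya: 09:45–09:50, 19:05–19:40.
Brynn ∩ Yusuf ∩ Alice ∩ Maya ∩ Beatriz: 09:45–09:50.
Total common minutes: 5.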